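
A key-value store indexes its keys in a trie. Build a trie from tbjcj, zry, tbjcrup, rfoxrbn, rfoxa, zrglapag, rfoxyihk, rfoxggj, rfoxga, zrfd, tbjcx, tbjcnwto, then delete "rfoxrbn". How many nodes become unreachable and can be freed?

3

After clearing the end-marker at "rfoxrbn", prune upward until reaching a node still needed by another word.
The suffix "rbn" (3 nodes) is used only by "rfoxrbn"; the node for "rfox" still has the child "a", so pruning stops there.
Nodes removed: 3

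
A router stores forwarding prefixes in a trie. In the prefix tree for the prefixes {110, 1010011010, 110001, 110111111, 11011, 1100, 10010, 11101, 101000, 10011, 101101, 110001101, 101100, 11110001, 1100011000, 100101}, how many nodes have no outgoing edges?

Leaves are exactly the stored words that no other stored word extends.
Those words: "100101", "10011", "101000", "1010011010", "101100", "101101", "1100011000", "110001101", "110111111", "11101", "11110001"
Leaf count: 11

11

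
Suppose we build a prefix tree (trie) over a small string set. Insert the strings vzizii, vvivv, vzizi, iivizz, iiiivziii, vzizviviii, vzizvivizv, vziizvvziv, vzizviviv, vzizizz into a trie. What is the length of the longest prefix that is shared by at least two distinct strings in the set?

Equivalently: take the maximum, over all pairs, of their longest common prefix length.
"vzizviviii" and "vzizviviv" agree on "vzizvivi" (8 characters) before diverging; nothing deeper is shared.
Longest shared-prefix length: 8

8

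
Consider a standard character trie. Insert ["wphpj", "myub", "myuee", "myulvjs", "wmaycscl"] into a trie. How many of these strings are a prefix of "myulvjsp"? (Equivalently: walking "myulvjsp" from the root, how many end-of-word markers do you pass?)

1

Walk "myulvjsp" from the root; an end-of-word marker is hit whenever a stored word is a prefix of "myulvjsp".
Prefixes of the query that are stored words: "myulvjs"
Count: 1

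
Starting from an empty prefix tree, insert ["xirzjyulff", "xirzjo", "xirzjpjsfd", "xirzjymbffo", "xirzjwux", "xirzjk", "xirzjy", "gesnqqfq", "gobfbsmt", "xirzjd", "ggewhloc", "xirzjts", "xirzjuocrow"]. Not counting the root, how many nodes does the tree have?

For each word, the new-node count is its length minus the longest prefix already in the trie:
  "xirzjyulff" → 10 new (x, i, r, z, j, y, u, l, f, f)
  "xirzjo" → prefix "xirzj" already present; 1 new (o)
  "xirzjpjsfd" → prefix "xirzj" already present; 5 new (p, j, s, f, d)
  "xirzjymbffo" → prefix "xirzjy" already present; 5 new (m, b, f, f, o)
  "xirzjwux" → prefix "xirzj" already present; 3 new (w, u, x)
  "xirzjk" → prefix "xirzj" already present; 1 new (k)
  "xirzjy" → prefix "xirzjy" already present; 0 new (none)
  "gesnqqfq" → 8 new (g, e, s, n, q, q, f, q)
  "gobfbsmt" → prefix "g" already present; 7 new (o, b, f, b, s, m, t)
  "xirzjd" → prefix "xirzj" already present; 1 new (d)
  "ggewhloc" → prefix "g" already present; 7 new (g, e, w, h, l, o, c)
  "xirzjts" → prefix "xirzj" already present; 2 new (t, s)
  "xirzjuocrow" → prefix "xirzj" already present; 6 new (u, o, c, r, o, w)
Total nodes = 10 + 1 + 5 + 5 + 3 + 1 + 0 + 8 + 7 + 1 + 7 + 2 + 6 = 56

56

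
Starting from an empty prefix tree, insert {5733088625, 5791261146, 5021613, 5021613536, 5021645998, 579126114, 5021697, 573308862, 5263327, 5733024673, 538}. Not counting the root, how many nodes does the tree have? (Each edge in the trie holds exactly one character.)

For each word, the new-node count is its length minus the longest prefix already in the trie:
  "5733088625" → 10 new (5, 7, 3, 3, 0, 8, 8, 6, 2, 5)
  "5791261146" → prefix "57" already present; 8 new (9, 1, 2, 6, 1, 1, 4, 6)
  "5021613" → prefix "5" already present; 6 new (0, 2, 1, 6, 1, 3)
  "5021613536" → prefix "5021613" already present; 3 new (5, 3, 6)
  "5021645998" → prefix "50216" already present; 5 new (4, 5, 9, 9, 8)
  "579126114" → prefix "579126114" already present; 0 new (none)
  "5021697" → prefix "50216" already present; 2 new (9, 7)
  "573308862" → prefix "573308862" already present; 0 new (none)
  "5263327" → prefix "5" already present; 6 new (2, 6, 3, 3, 2, 7)
  "5733024673" → prefix "57330" already present; 5 new (2, 4, 6, 7, 3)
  "538" → prefix "5" already present; 2 new (3, 8)
Total nodes = 10 + 8 + 6 + 3 + 5 + 0 + 2 + 0 + 6 + 5 + 2 = 47

47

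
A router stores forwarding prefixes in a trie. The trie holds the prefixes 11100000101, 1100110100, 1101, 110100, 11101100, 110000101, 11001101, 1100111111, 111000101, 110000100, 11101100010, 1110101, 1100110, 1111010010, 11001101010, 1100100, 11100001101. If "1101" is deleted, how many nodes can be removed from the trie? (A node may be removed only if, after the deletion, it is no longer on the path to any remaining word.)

Walk "1101" from the leaf back toward the root, removing each node that no remaining word uses.
Every node on "1101" is still needed (e.g. by "110100"), so nothing is freed.
Nodes removed: 0

0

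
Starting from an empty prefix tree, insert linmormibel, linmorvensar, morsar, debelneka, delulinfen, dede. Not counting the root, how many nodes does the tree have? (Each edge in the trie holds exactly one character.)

Count nodes per top-level branch (shared prefixes stored once):
  'd'-branch (debelneka, dede, delulinfen): 19 nodes
  'l'-branch (linmormibel, linmorvensar): 17 nodes
  'm'-branch (morsar): 6 nodes
Sum: 42

42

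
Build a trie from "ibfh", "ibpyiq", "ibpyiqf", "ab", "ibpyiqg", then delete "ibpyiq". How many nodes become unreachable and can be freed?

0

After clearing the end-marker at "ibpyiq", prune upward until reaching a node still needed by another word.
Every node on "ibpyiq" is still needed (e.g. by "ibpyiqf"), so nothing is freed.
Nodes removed: 0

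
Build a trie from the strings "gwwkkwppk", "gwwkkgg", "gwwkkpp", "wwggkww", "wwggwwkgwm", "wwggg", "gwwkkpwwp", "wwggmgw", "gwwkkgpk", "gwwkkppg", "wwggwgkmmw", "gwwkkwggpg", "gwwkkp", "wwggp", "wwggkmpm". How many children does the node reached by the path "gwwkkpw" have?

Walk "gwwkkpw" from the root, arriving at one node.
Characters that immediately follow "gwwkkpw" among the stored strings: {w}.
That node has 1 child edge.

1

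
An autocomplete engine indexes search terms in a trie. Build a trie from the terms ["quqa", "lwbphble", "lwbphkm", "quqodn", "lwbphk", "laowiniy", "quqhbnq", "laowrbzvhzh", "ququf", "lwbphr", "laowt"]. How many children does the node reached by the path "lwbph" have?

3

Follow the path "lwbph" to its node, then look at its outgoing edges.
Characters that immediately follow "lwbph" among the stored strings: {b, k, r}.
That node has 3 child edges.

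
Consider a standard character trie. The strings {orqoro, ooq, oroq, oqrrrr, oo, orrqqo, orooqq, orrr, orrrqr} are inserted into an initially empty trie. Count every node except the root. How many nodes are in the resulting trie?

25

Trace insertions, counting only characters that open a new branch:
  "orqoro" → 6 new (o, r, q, o, r, o)
  "ooq" → prefix "o" already present; 2 new (o, q)
  "oroq" → prefix "or" already present; 2 new (o, q)
  "oqrrrr" → prefix "o" already present; 5 new (q, r, r, r, r)
  "oo" → prefix "oo" already present; 0 new (none)
  "orrqqo" → prefix "or" already present; 4 new (r, q, q, o)
  "orooqq" → prefix "oro" already present; 3 new (o, q, q)
  "orrr" → prefix "orr" already present; 1 new (r)
  "orrrqr" → prefix "orrr" already present; 2 new (q, r)
Total nodes = 6 + 2 + 2 + 5 + 0 + 4 + 3 + 1 + 2 = 25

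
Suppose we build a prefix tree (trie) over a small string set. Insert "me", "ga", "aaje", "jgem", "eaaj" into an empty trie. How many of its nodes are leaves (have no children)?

5

Leaves are exactly the stored words that no other stored word extends.
Those words: "aaje", "eaaj", "ga", "jgem", "me"
Leaf count: 5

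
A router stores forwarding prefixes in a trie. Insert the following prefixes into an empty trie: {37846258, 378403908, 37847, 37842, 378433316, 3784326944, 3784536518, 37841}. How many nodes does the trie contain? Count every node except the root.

Trace insertions, counting only characters that open a new branch:
  "37846258" → 8 new (3, 7, 8, 4, 6, 2, 5, 8)
  "378403908" → prefix "3784" already present; 5 new (0, 3, 9, 0, 8)
  "37847" → prefix "3784" already present; 1 new (7)
  "37842" → prefix "3784" already present; 1 new (2)
  "378433316" → prefix "3784" already present; 5 new (3, 3, 3, 1, 6)
  "3784326944" → prefix "37843" already present; 5 new (2, 6, 9, 4, 4)
  "3784536518" → prefix "3784" already present; 6 new (5, 3, 6, 5, 1, 8)
  "37841" → prefix "3784" already present; 1 new (1)
Total nodes = 8 + 5 + 1 + 1 + 5 + 5 + 6 + 1 = 32

32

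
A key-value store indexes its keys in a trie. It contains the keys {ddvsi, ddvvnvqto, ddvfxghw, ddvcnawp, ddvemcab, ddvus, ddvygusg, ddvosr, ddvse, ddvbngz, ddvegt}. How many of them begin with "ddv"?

Filter for entries beginning with "ddv":
Words under "ddv": ddvbngz, ddvcnawp, ddvegt, ddvemcab, ddvfxghw, ddvosr, ddvse, ddvsi, ddvus, ddvvnvqto, ddvygusg
Count: 11

11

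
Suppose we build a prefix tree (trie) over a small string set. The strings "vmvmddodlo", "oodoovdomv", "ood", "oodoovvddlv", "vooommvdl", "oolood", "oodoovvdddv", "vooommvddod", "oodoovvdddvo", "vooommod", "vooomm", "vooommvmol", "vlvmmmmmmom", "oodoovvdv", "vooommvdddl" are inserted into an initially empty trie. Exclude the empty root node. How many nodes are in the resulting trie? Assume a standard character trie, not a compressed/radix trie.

Trace insertions, counting only characters that open a new branch:
  "vmvmddodlo" → 10 new (v, m, v, m, d, d, o, d, l, o)
  "oodoovdomv" → 10 new (o, o, d, o, o, v, d, o, m, v)
  "ood" → prefix "ood" already present; 0 new (none)
  "oodoovvddlv" → prefix "oodoov" already present; 5 new (v, d, d, l, v)
  "vooommvdl" → prefix "v" already present; 8 new (o, o, o, m, m, v, d, l)
  "oolood" → prefix "oo" already present; 4 new (l, o, o, d)
  "oodoovvdddv" → prefix "oodoovvdd" already present; 2 new (d, v)
  "vooommvddod" → prefix "vooommvd" already present; 3 new (d, o, d)
  "oodoovvdddvo" → prefix "oodoovvdddv" already present; 1 new (o)
  "vooommod" → prefix "vooomm" already present; 2 new (o, d)
  "vooomm" → prefix "vooomm" already present; 0 new (none)
  "vooommvmol" → prefix "vooommv" already present; 3 new (m, o, l)
  "vlvmmmmmmom" → prefix "v" already present; 10 new (l, v, m, m, m, m, m, m, o, m)
  "oodoovvdv" → prefix "oodoovvd" already present; 1 new (v)
  "vooommvdddl" → prefix "vooommvdd" already present; 2 new (d, l)
Total nodes = 10 + 10 + 0 + 5 + 8 + 4 + 2 + 3 + 1 + 2 + 0 + 3 + 10 + 1 + 2 = 61

61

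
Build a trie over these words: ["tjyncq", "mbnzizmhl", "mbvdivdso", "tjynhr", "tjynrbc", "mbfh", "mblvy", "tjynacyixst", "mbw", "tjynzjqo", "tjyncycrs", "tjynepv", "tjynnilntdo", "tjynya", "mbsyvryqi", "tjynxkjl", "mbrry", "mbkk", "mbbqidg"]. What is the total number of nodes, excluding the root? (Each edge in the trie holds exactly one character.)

81

Insert word by word; a character creates a node only if that edge doesn't already exist:
  "tjyncq" → 6 new (t, j, y, n, c, q)
  "mbnzizmhl" → 9 new (m, b, n, z, i, z, m, h, l)
  "mbvdivdso" → prefix "mb" already present; 7 new (v, d, i, v, d, s, o)
  "tjynhr" → prefix "tjyn" already present; 2 new (h, r)
  "tjynrbc" → prefix "tjyn" already present; 3 new (r, b, c)
  "mbfh" → prefix "mb" already present; 2 new (f, h)
  "mblvy" → prefix "mb" already present; 3 new (l, v, y)
  "tjynacyixst" → prefix "tjyn" already present; 7 new (a, c, y, i, x, s, t)
  "mbw" → prefix "mb" already present; 1 new (w)
  "tjynzjqo" → prefix "tjyn" already present; 4 new (z, j, q, o)
  "tjyncycrs" → prefix "tjync" already present; 4 new (y, c, r, s)
  "tjynepv" → prefix "tjyn" already present; 3 new (e, p, v)
  "tjynnilntdo" → prefix "tjyn" already present; 7 new (n, i, l, n, t, d, o)
  "tjynya" → prefix "tjyn" already present; 2 new (y, a)
  "mbsyvryqi" → prefix "mb" already present; 7 new (s, y, v, r, y, q, i)
  "tjynxkjl" → prefix "tjyn" already present; 4 new (x, k, j, l)
  "mbrry" → prefix "mb" already present; 3 new (r, r, y)
  "mbkk" → prefix "mb" already present; 2 new (k, k)
  "mbbqidg" → prefix "mb" already present; 5 new (b, q, i, d, g)
Total nodes = 6 + 9 + 7 + 2 + 3 + 2 + 3 + 7 + 1 + 4 + 4 + 3 + 7 + 2 + 7 + 4 + 3 + 2 + 5 = 81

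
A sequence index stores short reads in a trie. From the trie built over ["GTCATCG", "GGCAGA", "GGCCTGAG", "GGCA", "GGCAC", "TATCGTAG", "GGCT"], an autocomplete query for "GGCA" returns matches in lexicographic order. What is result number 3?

Filter for "GGCA…" and sort: "GGCA", "GGCAC", "GGCAGA"
Position 3: GGCAGA

GGCAGA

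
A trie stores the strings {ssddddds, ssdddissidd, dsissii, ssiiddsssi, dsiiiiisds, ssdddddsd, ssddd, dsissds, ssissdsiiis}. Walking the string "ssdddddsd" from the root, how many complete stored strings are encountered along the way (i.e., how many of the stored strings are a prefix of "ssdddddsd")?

Check each prefix of "ssdddddsd" against the stored set — each match is an end-marker on the path.
Prefixes of the query that are stored words: "ssddd", "ssddddds", "ssdddddsd"
Count: 3

3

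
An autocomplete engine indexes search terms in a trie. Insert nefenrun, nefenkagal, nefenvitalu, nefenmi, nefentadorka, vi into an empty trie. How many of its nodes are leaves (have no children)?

6

A leaf is a node with no children — equivalently, the end of a word that is not a proper prefix of any other stored word.
Those words: "nefenkagal", "nefenmi", "nefenrun", "nefentadorka", "nefenvitalu", "vi"
Leaf count: 6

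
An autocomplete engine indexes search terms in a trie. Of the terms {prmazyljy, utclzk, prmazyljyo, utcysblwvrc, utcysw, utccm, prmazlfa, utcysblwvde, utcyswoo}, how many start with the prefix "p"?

Walk to "p"; the words in its subtree are exactly those with that prefix.
Words under "p": prmazlfa, prmazyljy, prmazyljyo
Count: 3

3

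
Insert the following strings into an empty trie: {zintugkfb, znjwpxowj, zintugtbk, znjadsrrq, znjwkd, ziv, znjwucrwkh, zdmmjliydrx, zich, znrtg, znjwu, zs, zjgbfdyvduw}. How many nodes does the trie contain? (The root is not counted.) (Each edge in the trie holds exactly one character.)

61

Insert word by word; a character creates a node only if that edge doesn't already exist:
  "zintugkfb" → 9 new (z, i, n, t, u, g, k, f, b)
  "znjwpxowj" → prefix "z" already present; 8 new (n, j, w, p, x, o, w, j)
  "zintugtbk" → prefix "zintug" already present; 3 new (t, b, k)
  "znjadsrrq" → prefix "znj" already present; 6 new (a, d, s, r, r, q)
  "znjwkd" → prefix "znjw" already present; 2 new (k, d)
  "ziv" → prefix "zi" already present; 1 new (v)
  "znjwucrwkh" → prefix "znjw" already present; 6 new (u, c, r, w, k, h)
  "zdmmjliydrx" → prefix "z" already present; 10 new (d, m, m, j, l, i, y, d, r, x)
  "zich" → prefix "zi" already present; 2 new (c, h)
  "znrtg" → prefix "zn" already present; 3 new (r, t, g)
  "znjwu" → prefix "znjwu" already present; 0 new (none)
  "zs" → prefix "z" already present; 1 new (s)
  "zjgbfdyvduw" → prefix "z" already present; 10 new (j, g, b, f, d, y, v, d, u, w)
Total nodes = 9 + 8 + 3 + 6 + 2 + 1 + 6 + 10 + 2 + 3 + 0 + 1 + 10 = 61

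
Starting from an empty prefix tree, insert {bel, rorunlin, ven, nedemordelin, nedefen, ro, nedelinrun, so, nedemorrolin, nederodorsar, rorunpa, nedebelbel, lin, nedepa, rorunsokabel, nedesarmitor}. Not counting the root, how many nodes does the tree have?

78

Trace insertions, counting only characters that open a new branch:
  "bel" → 3 new (b, e, l)
  "rorunlin" → 8 new (r, o, r, u, n, l, i, n)
  "ven" → 3 new (v, e, n)
  "nedemordelin" → 12 new (n, e, d, e, m, o, r, d, e, l, i, n)
  "nedefen" → prefix "nede" already present; 3 new (f, e, n)
  "ro" → prefix "ro" already present; 0 new (none)
  "nedelinrun" → prefix "nede" already present; 6 new (l, i, n, r, u, n)
  "so" → 2 new (s, o)
  "nedemorrolin" → prefix "nedemor" already present; 5 new (r, o, l, i, n)
  "nederodorsar" → prefix "nede" already present; 8 new (r, o, d, o, r, s, a, r)
  "rorunpa" → prefix "rorun" already present; 2 new (p, a)
  "nedebelbel" → prefix "nede" already present; 6 new (b, e, l, b, e, l)
  "lin" → 3 new (l, i, n)
  "nedepa" → prefix "nede" already present; 2 new (p, a)
  "rorunsokabel" → prefix "rorun" already present; 7 new (s, o, k, a, b, e, l)
  "nedesarmitor" → prefix "nede" already present; 8 new (s, a, r, m, i, t, o, r)
Total nodes = 3 + 8 + 3 + 12 + 3 + 0 + 6 + 2 + 5 + 8 + 2 + 6 + 3 + 2 + 7 + 8 = 78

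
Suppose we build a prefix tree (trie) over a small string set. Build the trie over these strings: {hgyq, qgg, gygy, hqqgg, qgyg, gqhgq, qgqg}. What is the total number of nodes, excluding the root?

23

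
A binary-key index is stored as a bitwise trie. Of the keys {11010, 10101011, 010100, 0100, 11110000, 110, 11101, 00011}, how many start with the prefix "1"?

Traverse to the node for "1", then collect every word in that subtree.
Words under "1": 10101011, 110, 11010, 11101, 11110000
Count: 5

5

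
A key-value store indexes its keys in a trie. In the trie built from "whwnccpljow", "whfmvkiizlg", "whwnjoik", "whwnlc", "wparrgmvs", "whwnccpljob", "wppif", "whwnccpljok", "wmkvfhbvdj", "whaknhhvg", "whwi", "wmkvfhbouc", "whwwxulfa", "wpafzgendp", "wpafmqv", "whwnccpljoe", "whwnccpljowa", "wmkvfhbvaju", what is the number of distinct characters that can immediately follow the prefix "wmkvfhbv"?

2

The children of the "wmkvfhbv" node are the distinct next characters among strings starting with "wmkvfhbv".
Characters that immediately follow "wmkvfhbv" among the stored strings: {a, d}.
That node has 2 child edges.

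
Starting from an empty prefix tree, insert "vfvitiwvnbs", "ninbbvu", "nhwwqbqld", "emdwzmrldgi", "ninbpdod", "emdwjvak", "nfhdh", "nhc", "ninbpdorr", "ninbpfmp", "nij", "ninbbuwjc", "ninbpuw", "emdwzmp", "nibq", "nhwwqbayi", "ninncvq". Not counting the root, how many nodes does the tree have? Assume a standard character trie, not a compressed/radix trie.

72

Count nodes per top-level branch (shared prefixes stored once):
  'e'-branch (emdwjvak, emdwzmp, emdwzmrldgi): 16 nodes
  'n'-branch (nfhdh, nhc, nhwwqbayi, nhwwqbqld, nibq, nij, ninbbuwjc, ninbbvu, ninbpdod, ninbpdorr, ninbpfmp, ninbpuw, ninncvq): 45 nodes
  'v'-branch (vfvitiwvnbs): 11 nodes
Sum: 72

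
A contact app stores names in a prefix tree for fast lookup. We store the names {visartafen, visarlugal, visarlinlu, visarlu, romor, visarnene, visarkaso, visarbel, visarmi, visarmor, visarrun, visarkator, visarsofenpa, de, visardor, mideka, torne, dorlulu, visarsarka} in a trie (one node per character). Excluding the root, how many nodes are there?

Insert word by word; a character creates a node only if that edge doesn't already exist:
  "visartafen" → 10 new (v, i, s, a, r, t, a, f, e, n)
  "visarlugal" → prefix "visar" already present; 5 new (l, u, g, a, l)
  "visarlinlu" → prefix "visarl" already present; 4 new (i, n, l, u)
  "visarlu" → prefix "visarlu" already present; 0 new (none)
  "romor" → 5 new (r, o, m, o, r)
  "visarnene" → prefix "visar" already present; 4 new (n, e, n, e)
  "visarkaso" → prefix "visar" already present; 4 new (k, a, s, o)
  "visarbel" → prefix "visar" already present; 3 new (b, e, l)
  "visarmi" → prefix "visar" already present; 2 new (m, i)
  "visarmor" → prefix "visarm" already present; 2 new (o, r)
  "visarrun" → prefix "visar" already present; 3 new (r, u, n)
  "visarkator" → prefix "visarka" already present; 3 new (t, o, r)
  "visarsofenpa" → prefix "visar" already present; 7 new (s, o, f, e, n, p, a)
  "de" → 2 new (d, e)
  "visardor" → prefix "visar" already present; 3 new (d, o, r)
  "mideka" → 6 new (m, i, d, e, k, a)
  "torne" → 5 new (t, o, r, n, e)
  "dorlulu" → prefix "d" already present; 6 new (o, r, l, u, l, u)
  "visarsarka" → prefix "visars" already present; 4 new (a, r, k, a)
Total nodes = 10 + 5 + 4 + 0 + 5 + 4 + 4 + 3 + 2 + 2 + 3 + 3 + 7 + 2 + 3 + 6 + 5 + 6 + 4 = 78

78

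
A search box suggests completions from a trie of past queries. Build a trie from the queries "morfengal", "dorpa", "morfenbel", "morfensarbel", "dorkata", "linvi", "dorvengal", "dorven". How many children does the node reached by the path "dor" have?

Follow the path "dor" to its node, then look at its outgoing edges.
Characters that immediately follow "dor" among the stored strings: {k, p, v}.
That node has 3 child edges.

3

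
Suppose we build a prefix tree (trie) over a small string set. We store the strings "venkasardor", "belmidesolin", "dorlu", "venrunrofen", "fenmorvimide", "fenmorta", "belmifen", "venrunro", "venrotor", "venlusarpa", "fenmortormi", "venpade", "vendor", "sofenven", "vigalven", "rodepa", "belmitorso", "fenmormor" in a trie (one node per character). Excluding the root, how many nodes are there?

104

Trace insertions, counting only characters that open a new branch:
  "venkasardor" → 11 new (v, e, n, k, a, s, a, r, d, o, r)
  "belmidesolin" → 12 new (b, e, l, m, i, d, e, s, o, l, i, n)
  "dorlu" → 5 new (d, o, r, l, u)
  "venrunrofen" → prefix "ven" already present; 8 new (r, u, n, r, o, f, e, n)
  "fenmorvimide" → 12 new (f, e, n, m, o, r, v, i, m, i, d, e)
  "fenmorta" → prefix "fenmor" already present; 2 new (t, a)
  "belmifen" → prefix "belmi" already present; 3 new (f, e, n)
  "venrunro" → prefix "venrunro" already present; 0 new (none)
  "venrotor" → prefix "venr" already present; 4 new (o, t, o, r)
  "venlusarpa" → prefix "ven" already present; 7 new (l, u, s, a, r, p, a)
  "fenmortormi" → prefix "fenmort" already present; 4 new (o, r, m, i)
  "venpade" → prefix "ven" already present; 4 new (p, a, d, e)
  "vendor" → prefix "ven" already present; 3 new (d, o, r)
  "sofenven" → 8 new (s, o, f, e, n, v, e, n)
  "vigalven" → prefix "v" already present; 7 new (i, g, a, l, v, e, n)
  "rodepa" → 6 new (r, o, d, e, p, a)
  "belmitorso" → prefix "belmi" already present; 5 new (t, o, r, s, o)
  "fenmormor" → prefix "fenmor" already present; 3 new (m, o, r)
Total nodes = 11 + 12 + 5 + 8 + 12 + 2 + 3 + 0 + 4 + 7 + 4 + 4 + 3 + 8 + 7 + 6 + 5 + 3 = 104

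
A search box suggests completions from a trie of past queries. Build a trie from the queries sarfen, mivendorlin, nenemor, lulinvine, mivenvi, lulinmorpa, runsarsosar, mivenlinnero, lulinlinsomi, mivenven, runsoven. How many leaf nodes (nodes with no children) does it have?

11

A leaf is a node with no children — equivalently, the end of a word that is not a proper prefix of any other stored word.
Those words: "lulinlinsomi", "lulinmorpa", "lulinvine", "mivendorlin", "mivenlinnero", "mivenven", "mivenvi", "nenemor", "runsarsosar", "runsoven", "sarfen"
Leaf count: 11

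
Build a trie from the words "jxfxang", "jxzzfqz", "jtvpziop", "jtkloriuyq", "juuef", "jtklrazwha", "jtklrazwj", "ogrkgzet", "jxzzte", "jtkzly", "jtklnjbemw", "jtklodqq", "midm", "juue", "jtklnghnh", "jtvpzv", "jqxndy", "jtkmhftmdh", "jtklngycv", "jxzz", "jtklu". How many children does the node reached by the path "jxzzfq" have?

The children of the "jxzzfq" node are the distinct next characters among strings starting with "jxzzfq".
Characters that immediately follow "jxzzfq" among the stored strings: {z}.
That node has 1 child edge.

1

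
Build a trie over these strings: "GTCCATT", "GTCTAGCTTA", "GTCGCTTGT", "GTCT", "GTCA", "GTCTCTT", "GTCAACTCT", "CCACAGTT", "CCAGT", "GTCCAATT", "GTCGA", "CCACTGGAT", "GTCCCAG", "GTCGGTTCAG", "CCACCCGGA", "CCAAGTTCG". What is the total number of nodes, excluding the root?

68

Count nodes per top-level branch (shared prefixes stored once):
  'C'-branch (CCAAGTTCG, CCACAGTT, CCACCCGGA, CCACTGGAT, CCAGT): 26 nodes
  'G'-branch (GTCA, GTCAACTCT, GTCCAATT, GTCCATT, GTCCCAG, GTCGA, GTCGCTTGT, GTCGGTTCAG, GTCT, GTCTAGCTTA, GTCTCTT): 42 nodes
Sum: 68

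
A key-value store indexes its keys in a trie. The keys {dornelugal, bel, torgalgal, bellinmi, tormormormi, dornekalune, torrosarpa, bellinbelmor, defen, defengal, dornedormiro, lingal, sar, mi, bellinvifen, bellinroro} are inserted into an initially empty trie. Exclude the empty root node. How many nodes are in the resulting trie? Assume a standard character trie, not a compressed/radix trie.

Count nodes per top-level branch (shared prefixes stored once):
  'b'-branch (bel, bellinbelmor, bellinmi, bellinroro, bellinvifen): 23 nodes
  'd'-branch (defen, defengal, dornedormiro, dornekalune, dornelugal): 30 nodes
  'l'-branch (lingal): 6 nodes
  'm'-branch (mi): 2 nodes
  's'-branch (sar): 3 nodes
  't'-branch (torgalgal, tormormormi, torrosarpa): 24 nodes
Sum: 88

88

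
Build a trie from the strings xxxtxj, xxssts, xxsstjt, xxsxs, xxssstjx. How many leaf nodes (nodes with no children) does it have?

5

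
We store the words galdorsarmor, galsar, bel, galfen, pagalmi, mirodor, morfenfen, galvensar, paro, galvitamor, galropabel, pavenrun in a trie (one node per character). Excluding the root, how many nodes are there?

70

Count nodes per top-level branch (shared prefixes stored once):
  'b'-branch (bel): 3 nodes
  'g'-branch (galdorsarmor, galfen, galropabel, galsar, galvensar, galvitamor): 37 nodes
  'm'-branch (mirodor, morfenfen): 15 nodes
  'p'-branch (pagalmi, paro, pavenrun): 15 nodes
Sum: 70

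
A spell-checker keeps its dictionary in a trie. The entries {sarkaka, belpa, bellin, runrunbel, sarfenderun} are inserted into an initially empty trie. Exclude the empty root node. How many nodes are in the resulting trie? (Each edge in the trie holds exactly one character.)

Trie structure (* marks end of a word):
(root)
├─ b
│  └─ e
│     └─ l
│        ├─ l
│        │  └─ i
│        │     └─ n *
│        └─ p
│           └─ a *
├─ r
│  └─ u
│     └─ n
│        └─ r
│           └─ u
│              └─ n
│                 └─ b
│                    └─ e
│                       └─ l *
└─ s
   └─ a
      └─ r
         ├─ f
         │  └─ e
         │     └─ n
         │        └─ d
         │           └─ e
         │              └─ r
         │                 └─ u
         │                    └─ n *
         └─ k
            └─ a
               └─ k
                  └─ a *
Counting every labelled node above: 32.

32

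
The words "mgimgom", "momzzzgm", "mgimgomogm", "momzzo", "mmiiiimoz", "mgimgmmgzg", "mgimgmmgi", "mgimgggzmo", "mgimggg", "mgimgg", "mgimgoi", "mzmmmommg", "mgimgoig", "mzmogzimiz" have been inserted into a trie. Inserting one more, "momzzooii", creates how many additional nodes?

3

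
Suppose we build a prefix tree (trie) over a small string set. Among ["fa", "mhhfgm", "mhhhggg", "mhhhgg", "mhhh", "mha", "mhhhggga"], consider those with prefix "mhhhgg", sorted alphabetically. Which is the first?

mhhhgg

Words with prefix "mhhhgg", in lexicographic order: "mhhhgg", "mhhhggg", "mhhhggga"
Position 1: mhhhgg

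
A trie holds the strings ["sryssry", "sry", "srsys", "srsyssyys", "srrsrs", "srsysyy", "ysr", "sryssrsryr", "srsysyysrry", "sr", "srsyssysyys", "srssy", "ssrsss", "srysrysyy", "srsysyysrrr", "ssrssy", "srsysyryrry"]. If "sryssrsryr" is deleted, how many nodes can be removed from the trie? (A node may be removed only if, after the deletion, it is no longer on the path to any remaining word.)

4

A node on "sryssrsryr"'s path can go only if nothing else ends at it or branches off below it.
The suffix "sryr" (4 nodes) is used only by "sryssrsryr"; the node for "sryssr" still has the child "y", so pruning stops there.
Nodes removed: 4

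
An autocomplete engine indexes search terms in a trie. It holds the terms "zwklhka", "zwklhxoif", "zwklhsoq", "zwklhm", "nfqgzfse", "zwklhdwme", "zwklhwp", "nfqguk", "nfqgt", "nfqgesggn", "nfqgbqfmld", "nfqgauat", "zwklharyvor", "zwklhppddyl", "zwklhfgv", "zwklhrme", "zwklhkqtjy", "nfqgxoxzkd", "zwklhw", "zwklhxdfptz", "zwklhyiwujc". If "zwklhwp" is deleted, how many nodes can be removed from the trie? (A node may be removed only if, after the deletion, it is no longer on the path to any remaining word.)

Walk "zwklhwp" from the leaf back toward the root, removing each node that no remaining word uses.
The suffix "p" (1 node) is used only by "zwklhwp"; "zwklhw" is itself a stored word, so pruning stops there.
Nodes removed: 1

1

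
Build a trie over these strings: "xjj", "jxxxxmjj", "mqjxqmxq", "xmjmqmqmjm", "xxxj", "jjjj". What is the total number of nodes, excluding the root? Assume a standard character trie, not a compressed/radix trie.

Trie structure (* marks end of a word):
(root)
├─ j
│  ├─ j
│  │  └─ j
│  │     └─ j *
│  └─ x
│     └─ x
│        └─ x
│           └─ x
│              └─ m
│                 └─ j
│                    └─ j *
├─ m
│  └─ q
│     └─ j
│        └─ x
│           └─ q
│              └─ m
│                 └─ x
│                    └─ q *
└─ x
   ├─ j
   │  └─ j *
   ├─ m
   │  └─ j
   │     └─ m
   │        └─ q
   │           └─ m
   │              └─ q
   │                 └─ m
   │                    └─ j
   │                       └─ m *
   └─ x
      └─ x
         └─ j *
Counting every labelled node above: 34.

34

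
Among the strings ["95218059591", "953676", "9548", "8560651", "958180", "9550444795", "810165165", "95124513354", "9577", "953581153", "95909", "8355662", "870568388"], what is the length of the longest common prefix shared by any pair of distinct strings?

3

Equivalently: take the maximum, over all pairs, of their longest common prefix length.
e.g. "953581153" and "953676" share the prefix "953" of length 3; no pair shares a longer one.
Longest shared-prefix length: 3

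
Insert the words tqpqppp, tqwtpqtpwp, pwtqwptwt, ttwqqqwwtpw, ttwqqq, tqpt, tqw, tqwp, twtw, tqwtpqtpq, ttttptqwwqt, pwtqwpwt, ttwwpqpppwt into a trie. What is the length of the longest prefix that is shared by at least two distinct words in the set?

The deepest shared node is where two words last agree before diverging.
e.g. "tqwtpqtpq" and "tqwtpqtpwp" share the prefix "tqwtpqtp" of length 8; no pair shares a longer one.
Longest shared-prefix length: 8

8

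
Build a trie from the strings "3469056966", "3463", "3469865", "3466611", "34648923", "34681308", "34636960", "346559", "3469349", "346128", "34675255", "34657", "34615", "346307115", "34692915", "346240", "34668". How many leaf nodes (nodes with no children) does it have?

A leaf is a node with no children — equivalently, the end of a word that is not a proper prefix of any other stored word.
Those words: "346128", "34615", "346240", "346307115", "34636960", "34648923", "346559", "34657", "3466611", "34668", "34675255", "34681308", "3469056966", "34692915", "3469349", "3469865"
Leaf count: 16

16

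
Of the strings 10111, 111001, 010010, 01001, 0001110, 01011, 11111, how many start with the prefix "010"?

3

Filter for entries beginning with "010":
Words under "010": 01001, 010010, 01011
Count: 3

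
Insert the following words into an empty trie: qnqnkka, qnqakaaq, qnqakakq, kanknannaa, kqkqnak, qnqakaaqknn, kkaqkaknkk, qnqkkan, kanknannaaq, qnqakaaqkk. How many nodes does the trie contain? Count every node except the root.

For each word, the new-node count is its length minus the longest prefix already in the trie:
  "qnqnkka" → 7 new (q, n, q, n, k, k, a)
  "qnqakaaq" → prefix "qnq" already present; 5 new (a, k, a, a, q)
  "qnqakakq" → prefix "qnqaka" already present; 2 new (k, q)
  "kanknannaa" → 10 new (k, a, n, k, n, a, n, n, a, a)
  "kqkqnak" → prefix "k" already present; 6 new (q, k, q, n, a, k)
  "qnqakaaqknn" → prefix "qnqakaaq" already present; 3 new (k, n, n)
  "kkaqkaknkk" → prefix "k" already present; 9 new (k, a, q, k, a, k, n, k, k)
  "qnqkkan" → prefix "qnq" already present; 4 new (k, k, a, n)
  "kanknannaaq" → prefix "kanknannaa" already present; 1 new (q)
  "qnqakaaqkk" → prefix "qnqakaaqk" already present; 1 new (k)
Total nodes = 7 + 5 + 2 + 10 + 6 + 3 + 9 + 4 + 1 + 1 = 48

48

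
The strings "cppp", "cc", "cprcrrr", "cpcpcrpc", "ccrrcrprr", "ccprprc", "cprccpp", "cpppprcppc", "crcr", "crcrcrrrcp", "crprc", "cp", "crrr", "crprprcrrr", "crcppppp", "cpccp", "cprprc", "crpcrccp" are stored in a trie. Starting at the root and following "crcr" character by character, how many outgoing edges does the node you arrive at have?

Walk "crcr" from the root, arriving at one node.
Characters that immediately follow "crcr" among the stored strings: {c}.
That node has 1 child edge.

1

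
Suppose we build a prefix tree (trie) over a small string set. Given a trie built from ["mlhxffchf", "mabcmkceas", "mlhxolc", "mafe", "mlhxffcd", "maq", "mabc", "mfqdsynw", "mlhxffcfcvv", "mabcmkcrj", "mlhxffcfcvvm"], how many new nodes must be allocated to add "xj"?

2

"xj" shares no prefix with any stored word, so all 2 characters open new nodes.
2 − 0 = 2 new nodes.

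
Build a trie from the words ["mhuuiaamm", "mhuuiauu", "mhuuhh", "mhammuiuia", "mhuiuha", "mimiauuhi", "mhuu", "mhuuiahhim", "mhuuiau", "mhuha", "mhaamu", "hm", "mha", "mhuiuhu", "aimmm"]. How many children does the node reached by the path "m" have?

Walk "m" from the root, arriving at one node.
Characters that immediately follow "m" among the stored strings: {h, i}.
That node has 2 child edges.

2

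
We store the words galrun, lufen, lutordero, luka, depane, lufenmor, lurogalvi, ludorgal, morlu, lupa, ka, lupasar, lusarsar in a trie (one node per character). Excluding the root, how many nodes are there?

Trace insertions, counting only characters that open a new branch:
  "galrun" → 6 new (g, a, l, r, u, n)
  "lufen" → 5 new (l, u, f, e, n)
  "lutordero" → prefix "lu" already present; 7 new (t, o, r, d, e, r, o)
  "luka" → prefix "lu" already present; 2 new (k, a)
  "depane" → 6 new (d, e, p, a, n, e)
  "lufenmor" → prefix "lufen" already present; 3 new (m, o, r)
  "lurogalvi" → prefix "lu" already present; 7 new (r, o, g, a, l, v, i)
  "ludorgal" → prefix "lu" already present; 6 new (d, o, r, g, a, l)
  "morlu" → 5 new (m, o, r, l, u)
  "lupa" → prefix "lu" already present; 2 new (p, a)
  "ka" → 2 new (k, a)
  "lupasar" → prefix "lupa" already present; 3 new (s, a, r)
  "lusarsar" → prefix "lu" already present; 6 new (s, a, r, s, a, r)
Total nodes = 6 + 5 + 7 + 2 + 6 + 3 + 7 + 6 + 5 + 2 + 2 + 3 + 6 = 60

60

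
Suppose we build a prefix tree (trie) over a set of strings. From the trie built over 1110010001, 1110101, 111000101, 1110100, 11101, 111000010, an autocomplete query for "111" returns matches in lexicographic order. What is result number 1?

111000010

Filter for "111…" and sort: "111000010", "111000101", "1110010001", "11101", "1110100", "1110101"
The 1st is 111000010.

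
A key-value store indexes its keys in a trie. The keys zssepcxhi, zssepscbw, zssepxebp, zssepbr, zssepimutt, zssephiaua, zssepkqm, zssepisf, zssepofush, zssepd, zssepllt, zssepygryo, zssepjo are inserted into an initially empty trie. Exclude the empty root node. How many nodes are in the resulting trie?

50

Count nodes per top-level branch (shared prefixes stored once):
  'z'-branch (zssepbr, zssepcxhi, zssepd, zssephiaua, zssepimutt, zssepisf, zssepjo, zssepkqm, zssepllt, zssepofush, zssepscbw, zssepxebp, zssepygryo): 50 nodes
Sum: 50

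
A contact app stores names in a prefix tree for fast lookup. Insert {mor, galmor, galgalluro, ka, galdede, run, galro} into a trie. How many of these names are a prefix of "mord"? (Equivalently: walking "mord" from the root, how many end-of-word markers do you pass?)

1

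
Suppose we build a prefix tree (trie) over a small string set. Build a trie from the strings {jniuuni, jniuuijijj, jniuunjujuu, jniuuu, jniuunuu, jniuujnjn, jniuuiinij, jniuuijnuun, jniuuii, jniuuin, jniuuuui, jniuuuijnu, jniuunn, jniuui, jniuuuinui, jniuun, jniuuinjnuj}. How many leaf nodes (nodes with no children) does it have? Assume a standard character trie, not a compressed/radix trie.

A leaf is a node with no children — equivalently, the end of a word that is not a proper prefix of any other stored word.
Those words: "jniuuiinij", "jniuuijijj", "jniuuijnuun", "jniuuinjnuj", "jniuujnjn", "jniuuni", "jniuunjujuu", "jniuunn", "jniuunuu", "jniuuuijnu", "jniuuuinui", "jniuuuui"
Leaf count: 12

12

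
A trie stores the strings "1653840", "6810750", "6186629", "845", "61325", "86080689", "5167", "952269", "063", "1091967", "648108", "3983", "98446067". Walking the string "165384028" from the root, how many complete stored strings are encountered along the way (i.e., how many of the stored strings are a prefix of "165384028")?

Traverse "165384028" character by character; count nodes along the way that are marked as word ends.
Prefixes of the query that are stored words: "1653840"
Count: 1

1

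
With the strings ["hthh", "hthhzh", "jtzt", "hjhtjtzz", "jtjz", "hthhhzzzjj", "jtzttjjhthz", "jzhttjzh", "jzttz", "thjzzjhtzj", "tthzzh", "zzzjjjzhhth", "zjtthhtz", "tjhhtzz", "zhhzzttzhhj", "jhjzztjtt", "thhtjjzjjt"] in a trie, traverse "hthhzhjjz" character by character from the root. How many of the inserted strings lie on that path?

Traverse "hthhzhjjz" character by character; count nodes along the way that are marked as word ends.
Prefixes of the query that are stored words: "hthh", "hthhzh"
Count: 2

2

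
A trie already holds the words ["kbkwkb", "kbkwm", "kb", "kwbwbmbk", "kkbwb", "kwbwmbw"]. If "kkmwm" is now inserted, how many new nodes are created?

3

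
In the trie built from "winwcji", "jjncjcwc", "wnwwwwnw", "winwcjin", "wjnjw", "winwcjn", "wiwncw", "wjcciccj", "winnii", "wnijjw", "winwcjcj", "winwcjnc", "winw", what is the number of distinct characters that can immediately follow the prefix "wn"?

2

The children of the "wn" node are the distinct next characters among strings starting with "wn".
Characters that immediately follow "wn" among the stored strings: {i, w}.
That node has 2 child edges.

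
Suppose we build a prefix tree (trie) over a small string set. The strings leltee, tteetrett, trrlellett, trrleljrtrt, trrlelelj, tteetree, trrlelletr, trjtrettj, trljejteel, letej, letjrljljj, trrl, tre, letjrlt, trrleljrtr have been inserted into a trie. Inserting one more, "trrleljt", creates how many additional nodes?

The longest prefix of "trrleljt" already in the trie is "trrlelj" (length 7).
So 8 − 7 = 1 new nodes.

1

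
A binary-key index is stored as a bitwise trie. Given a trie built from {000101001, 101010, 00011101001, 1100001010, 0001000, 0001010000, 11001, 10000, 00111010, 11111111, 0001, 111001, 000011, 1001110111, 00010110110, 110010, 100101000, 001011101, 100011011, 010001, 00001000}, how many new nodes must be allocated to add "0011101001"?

2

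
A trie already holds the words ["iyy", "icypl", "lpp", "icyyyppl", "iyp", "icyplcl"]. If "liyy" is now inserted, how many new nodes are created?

Walking "liyy" from the root, the first 1 characters ("l") follow existing edges; "i" is the first miss.
New nodes needed: |"liyy"| − 1 = 4 − 1 = 3.

3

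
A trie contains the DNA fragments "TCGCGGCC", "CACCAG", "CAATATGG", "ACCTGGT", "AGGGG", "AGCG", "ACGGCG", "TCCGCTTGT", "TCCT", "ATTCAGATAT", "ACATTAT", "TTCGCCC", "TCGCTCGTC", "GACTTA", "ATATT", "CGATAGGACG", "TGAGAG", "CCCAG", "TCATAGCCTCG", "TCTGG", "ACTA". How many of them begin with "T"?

Traverse to the node for "T", then collect every word in that subtree.
Matches: "TCATAGCCTCG", "TCCGCTTGT", "TCCT", "TCGCGGCC", "TCGCTCGTC", "TCTGG", "TGAGAG", "TTCGCCC"
Count: 8

8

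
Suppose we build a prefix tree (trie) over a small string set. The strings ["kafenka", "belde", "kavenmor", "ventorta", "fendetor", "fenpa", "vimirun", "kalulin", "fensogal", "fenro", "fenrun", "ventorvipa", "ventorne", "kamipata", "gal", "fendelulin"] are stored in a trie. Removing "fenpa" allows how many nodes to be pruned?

2

After clearing the end-marker at "fenpa", prune upward until reaching a node still needed by another word.
The suffix "pa" (2 nodes) is used only by "fenpa"; the node for "fen" still has the child "d", so pruning stops there.
Nodes removed: 2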